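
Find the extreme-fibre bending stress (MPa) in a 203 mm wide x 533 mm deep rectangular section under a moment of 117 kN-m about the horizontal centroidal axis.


I = b * h^3 / 12 = 203 * 533^3 / 12 = 2561512142.58 mm^4
y = h / 2 = 533 / 2 = 266.5 mm
M = 117 kN-m = 117000000.0 N-mm
sigma = M * y / I = 117000000.0 * 266.5 / 2561512142.58
= 12.17 MPa

12.17 MPa


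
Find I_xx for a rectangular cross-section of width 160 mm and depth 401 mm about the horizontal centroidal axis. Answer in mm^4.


I = b * h^3 / 12
= 160 * 401^3 / 12
= 160 * 64481201 / 12
= 859749346.67 mm^4

859749346.67 mm^4


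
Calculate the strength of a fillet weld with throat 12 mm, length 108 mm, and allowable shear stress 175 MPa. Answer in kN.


Strength = throat * length * allowable stress
= 12 * 108 * 175 N
= 226800 N
= 226.8 kN

226.8 kN


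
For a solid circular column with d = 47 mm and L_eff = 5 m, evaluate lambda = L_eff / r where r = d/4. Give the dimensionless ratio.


Radius of gyration r = d / 4 = 47 / 4 = 11.75 mm
L_eff = 5000.0 mm
Slenderness ratio = L / r = 5000.0 / 11.75 = 425.53 (dimensionless)

425.53 (dimensionless)


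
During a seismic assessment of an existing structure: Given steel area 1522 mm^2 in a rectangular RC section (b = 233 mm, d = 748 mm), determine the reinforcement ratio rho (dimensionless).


rho = As / (b * d)
= 1522 / (233 * 748)
= 1522 / 174284
= 0.008733 (dimensionless)

0.008733 (dimensionless)


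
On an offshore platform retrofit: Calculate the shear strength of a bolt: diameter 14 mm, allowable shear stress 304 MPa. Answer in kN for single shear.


A = pi * d^2 / 4 = pi * 14^2 / 4 = 153.938 mm^2
V = f_v * A / 1000 = 304 * 153.938 / 1000
= 46.7972 kN

46.7972 kN


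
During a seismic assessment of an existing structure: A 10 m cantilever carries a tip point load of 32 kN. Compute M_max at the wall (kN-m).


For a cantilever with a point load at the free end:
M_max = P * L = 32 * 10 = 320 kN-m

320 kN-m


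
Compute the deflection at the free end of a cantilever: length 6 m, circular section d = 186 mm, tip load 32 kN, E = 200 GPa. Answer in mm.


I = pi * d^4 / 64 = pi * 186^4 / 64 = 58751867.48 mm^4
L = 6000.0 mm, P = 32000.0 N, E = 200000.0 MPa
delta = P * L^3 / (3 * E * I)
= 32000.0 * 6000.0^3 / (3 * 200000.0 * 58751867.48)
= 196.0789 mm

196.0789 mm


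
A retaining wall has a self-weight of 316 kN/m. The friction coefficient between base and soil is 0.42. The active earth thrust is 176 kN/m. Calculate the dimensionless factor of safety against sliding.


Resisting force = mu * W = 0.42 * 316 = 132.72 kN/m
FOS = Resisting / Driving = 132.72 / 176
= 0.7541 (dimensionless)

0.7541 (dimensionless)


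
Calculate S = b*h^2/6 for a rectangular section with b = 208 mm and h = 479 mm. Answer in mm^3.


S = b * h^2 / 6
= 208 * 479^2 / 6
= 208 * 229441 / 6
= 7953954.67 mm^3

7953954.67 mm^3


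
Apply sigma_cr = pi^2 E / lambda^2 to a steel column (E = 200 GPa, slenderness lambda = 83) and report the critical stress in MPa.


sigma_cr = pi^2 * E / lambda^2
= 9.8696 * 200000.0 / 83^2
= 9.8696 * 200000.0 / 6889
= 286.5323 MPa

286.5323 MPa


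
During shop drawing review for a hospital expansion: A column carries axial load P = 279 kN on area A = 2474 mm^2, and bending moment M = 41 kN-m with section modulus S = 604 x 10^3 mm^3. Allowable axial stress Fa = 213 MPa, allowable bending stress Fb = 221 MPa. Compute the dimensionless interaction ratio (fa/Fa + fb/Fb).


f_a = P / A = 279000.0 / 2474 = 112.7728 MPa
f_b = M / S = 41000000.0 / 604000.0 = 67.8808 MPa
Ratio = f_a / Fa + f_b / Fb
= 112.7728 / 213 + 67.8808 / 221
= 0.8366 (dimensionless)

0.8366 (dimensionless)


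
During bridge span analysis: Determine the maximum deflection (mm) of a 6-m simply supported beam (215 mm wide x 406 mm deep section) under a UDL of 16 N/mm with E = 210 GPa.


I = 215 * 406^3 / 12 = 1199044536.67 mm^4
L = 6000.0 mm, w = 16 N/mm, E = 210000.0 MPa
delta = 5 * w * L^4 / (384 * E * I)
= 5 * 16 * 6000.0^4 / (384 * 210000.0 * 1199044536.67)
= 1.0723 mm

1.0723 mm


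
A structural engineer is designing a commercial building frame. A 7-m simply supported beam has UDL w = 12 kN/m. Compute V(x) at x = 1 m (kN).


R_A = w * L / 2 = 12 * 7 / 2 = 42.0 kN
V(x) = R_A - w * x = 42.0 - 12 * 1
= 30.0 kN

30.0 kN


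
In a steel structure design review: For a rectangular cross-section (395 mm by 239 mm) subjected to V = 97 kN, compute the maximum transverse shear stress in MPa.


A = b * h = 395 * 239 = 94405 mm^2
V = 97 kN = 97000.0 N
tau_max = 1.5 * V / A = 1.5 * 97000.0 / 94405
= 1.5412 MPa

1.5412 MPa


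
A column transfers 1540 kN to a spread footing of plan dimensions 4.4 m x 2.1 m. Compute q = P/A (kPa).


A = 4.4 * 2.1 = 9.24 m^2
q = P / A = 1540 / 9.24
= 166.6667 kPa

166.6667 kPa


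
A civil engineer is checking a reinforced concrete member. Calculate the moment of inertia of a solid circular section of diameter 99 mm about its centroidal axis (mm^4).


r = d / 2 = 99 / 2 = 49.5 mm
I = pi * r^4 / 4 = pi * 49.5^4 / 4
= 4715314.64 mm^4

4715314.64 mm^4


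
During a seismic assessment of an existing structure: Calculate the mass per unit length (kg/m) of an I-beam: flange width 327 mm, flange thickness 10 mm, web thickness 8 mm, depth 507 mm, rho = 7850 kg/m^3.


A_flanges = 2 * 327 * 10 = 6540 mm^2
A_web = (507 - 2 * 10) * 8 = 3896 mm^2
A_total = 6540 + 3896 = 10436 mm^2 = 0.010436 m^2
Weight = rho * A = 7850 * 0.010436 = 81.9226 kg/m

81.9226 kg/m


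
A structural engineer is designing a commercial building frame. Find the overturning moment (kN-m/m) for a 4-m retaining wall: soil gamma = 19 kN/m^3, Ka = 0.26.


Pa = 0.5 * Ka * gamma * H^2
= 0.5 * 0.26 * 19 * 4^2
= 39.52 kN/m
Arm = H / 3 = 4 / 3 = 1.3333 m
Mo = Pa * arm = Pa * H / 3 = 39.52 * 4 / 3 = 52.6933 kN-m/m

52.6933 kN-m/m


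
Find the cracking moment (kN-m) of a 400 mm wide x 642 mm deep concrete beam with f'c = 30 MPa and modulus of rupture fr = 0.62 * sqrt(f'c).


fr = 0.62 * sqrt(30) = 0.62 * 5.4772 = 3.3959 MPa
I = 400 * 642^3 / 12 = 8820309600.0 mm^4
y_t = 321.0 mm
M_cr = fr * I / y_t = 3.3959 * 8820309600.0 / 321.0 N-mm
= 93.3106 kN-m

93.3106 kN-m


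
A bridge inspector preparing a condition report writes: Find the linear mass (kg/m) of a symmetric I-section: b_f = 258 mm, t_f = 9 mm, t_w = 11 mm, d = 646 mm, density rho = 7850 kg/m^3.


A_flanges = 2 * 258 * 9 = 4644 mm^2
A_web = (646 - 2 * 9) * 11 = 6908 mm^2
A_total = 4644 + 6908 = 11552 mm^2 = 0.011552 m^2
Weight = rho * A = 7850 * 0.011552 = 90.6832 kg/m

90.6832 kg/m


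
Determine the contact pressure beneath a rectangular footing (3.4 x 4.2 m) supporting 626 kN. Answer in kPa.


A = 3.4 * 4.2 = 14.28 m^2
q = P / A = 626 / 14.28
= 43.8375 kPa

43.8375 kPa


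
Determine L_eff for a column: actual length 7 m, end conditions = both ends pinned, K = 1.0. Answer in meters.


L_eff = K * L
= 1.0 * 7
= 7.0 m

7.0 m


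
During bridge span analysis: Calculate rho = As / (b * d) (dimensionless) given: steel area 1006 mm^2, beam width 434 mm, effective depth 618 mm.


rho = As / (b * d)
= 1006 / (434 * 618)
= 1006 / 268212
= 0.003751 (dimensionless)

0.003751 (dimensionless)


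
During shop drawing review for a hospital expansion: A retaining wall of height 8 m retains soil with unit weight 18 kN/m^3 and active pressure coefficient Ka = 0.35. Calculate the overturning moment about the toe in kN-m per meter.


Pa = 0.5 * Ka * gamma * H^2
= 0.5 * 0.35 * 18 * 8^2
= 201.6 kN/m
Arm = H / 3 = 8 / 3 = 2.6667 m
Mo = Pa * arm = Pa * H / 3 = 201.6 * 8 / 3 = 537.6 kN-m/m

537.6 kN-m/m


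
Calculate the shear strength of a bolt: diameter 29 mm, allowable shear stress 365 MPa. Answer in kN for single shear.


A = pi * d^2 / 4 = pi * 29^2 / 4 = 660.5199 mm^2
V = f_v * A / 1000 = 365 * 660.5199 / 1000
= 241.0897 kN

241.0897 kN


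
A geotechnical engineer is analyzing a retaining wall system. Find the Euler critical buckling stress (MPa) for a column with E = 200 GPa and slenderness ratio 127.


sigma_cr = pi^2 * E / lambda^2
= 9.8696 * 200000.0 / 127^2
= 9.8696 * 200000.0 / 16129
= 122.3833 MPa

122.3833 MPa


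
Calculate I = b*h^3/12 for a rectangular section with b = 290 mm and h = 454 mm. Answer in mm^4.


I = b * h^3 / 12
= 290 * 454^3 / 12
= 290 * 93576664 / 12
= 2261436046.67 mm^4

2261436046.67 mm^4


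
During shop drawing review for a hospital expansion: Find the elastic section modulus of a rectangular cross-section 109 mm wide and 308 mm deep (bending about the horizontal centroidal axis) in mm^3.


S = b * h^2 / 6
= 109 * 308^2 / 6
= 109 * 94864 / 6
= 1723362.67 mm^3

1723362.67 mm^3


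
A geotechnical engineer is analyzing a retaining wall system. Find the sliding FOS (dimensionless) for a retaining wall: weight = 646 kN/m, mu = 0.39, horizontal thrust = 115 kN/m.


Resisting force = mu * W = 0.39 * 646 = 251.94 kN/m
FOS = Resisting / Driving = 251.94 / 115
= 2.1908 (dimensionless)

2.1908 (dimensionless)


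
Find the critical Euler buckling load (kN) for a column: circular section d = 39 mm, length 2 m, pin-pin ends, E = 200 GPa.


I = pi * d^4 / 64 = 113560.77 mm^4
L = 2000.0 mm
P_cr = pi^2 * E * I / L^2
= 9.8696 * 200000.0 * 113560.77 / 2000.0^2
= 56039.99 N = 56.04 kN

56.04 kN


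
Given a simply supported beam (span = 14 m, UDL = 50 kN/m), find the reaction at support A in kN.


Total load = w * L = 50 * 14 = 700 kN
By symmetry, each reaction R = total / 2 = 700 / 2 = 350.0 kN

350.0 kN


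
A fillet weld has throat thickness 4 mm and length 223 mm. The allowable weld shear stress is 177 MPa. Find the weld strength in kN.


Strength = throat * length * allowable stress
= 4 * 223 * 177 N
= 157884 N
= 157.88 kN

157.88 kN


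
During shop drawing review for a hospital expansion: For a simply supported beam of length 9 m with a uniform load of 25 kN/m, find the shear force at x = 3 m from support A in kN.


R_A = w * L / 2 = 25 * 9 / 2 = 112.5 kN
V(x) = R_A - w * x = 112.5 - 25 * 3
= 37.5 kN

37.5 kN


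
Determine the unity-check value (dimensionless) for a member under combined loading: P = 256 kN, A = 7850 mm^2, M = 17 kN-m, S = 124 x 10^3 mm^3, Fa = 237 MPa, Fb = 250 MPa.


f_a = P / A = 256000.0 / 7850 = 32.6115 MPa
f_b = M / S = 17000000.0 / 124000.0 = 137.0968 MPa
Ratio = f_a / Fa + f_b / Fb
= 32.6115 / 237 + 137.0968 / 250
= 0.686 (dimensionless)

0.686 (dimensionless)


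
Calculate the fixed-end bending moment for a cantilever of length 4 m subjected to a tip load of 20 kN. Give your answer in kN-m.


For a cantilever with a point load at the free end:
M_max = P * L = 20 * 4 = 80 kN-m

80 kN-m


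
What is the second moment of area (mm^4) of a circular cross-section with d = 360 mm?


r = d / 2 = 360 / 2 = 180.0 mm
I = pi * r^4 / 4 = pi * 180.0^4 / 4
= 824479576.01 mm^4

824479576.01 mm^4


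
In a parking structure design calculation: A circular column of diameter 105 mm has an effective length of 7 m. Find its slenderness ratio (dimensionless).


Radius of gyration r = d / 4 = 105 / 4 = 26.25 mm
L_eff = 7000.0 mm
Slenderness ratio = L / r = 7000.0 / 26.25 = 266.67 (dimensionless)

266.67 (dimensionless)


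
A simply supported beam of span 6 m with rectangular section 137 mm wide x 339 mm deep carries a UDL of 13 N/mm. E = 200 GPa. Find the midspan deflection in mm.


I = 137 * 339^3 / 12 = 444773000.25 mm^4
L = 6000.0 mm, w = 13 N/mm, E = 200000.0 MPa
delta = 5 * w * L^4 / (384 * E * I)
= 5 * 13 * 6000.0^4 / (384 * 200000.0 * 444773000.25)
= 2.4661 mm

2.4661 mm


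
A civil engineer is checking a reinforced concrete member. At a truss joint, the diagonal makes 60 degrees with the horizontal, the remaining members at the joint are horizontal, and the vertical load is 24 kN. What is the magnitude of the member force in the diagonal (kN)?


At the joint, only the diagonal has a vertical component, so vertical equilibrium gives:
F * sin(60) = 24
F = 24 / sin(60)
= 24 / 0.866025
= 27.71 kN

27.71 kN


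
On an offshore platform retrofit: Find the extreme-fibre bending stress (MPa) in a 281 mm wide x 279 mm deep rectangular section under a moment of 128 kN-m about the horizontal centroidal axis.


I = b * h^3 / 12 = 281 * 279^3 / 12 = 508554713.25 mm^4
y = h / 2 = 279 / 2 = 139.5 mm
M = 128 kN-m = 128000000.0 N-mm
sigma = M * y / I = 128000000.0 * 139.5 / 508554713.25
= 35.11 MPa

35.11 MPa


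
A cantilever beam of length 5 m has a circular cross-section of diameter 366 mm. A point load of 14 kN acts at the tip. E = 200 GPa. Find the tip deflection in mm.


I = pi * d^4 / 64 = pi * 366^4 / 64 = 880834345.46 mm^4
L = 5000.0 mm, P = 14000.0 N, E = 200000.0 MPa
delta = P * L^3 / (3 * E * I)
= 14000.0 * 5000.0^3 / (3 * 200000.0 * 880834345.46)
= 3.3113 mm

3.3113 mm


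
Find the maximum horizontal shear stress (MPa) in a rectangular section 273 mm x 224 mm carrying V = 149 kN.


A = b * h = 273 * 224 = 61152 mm^2
V = 149 kN = 149000.0 N
tau_max = 1.5 * V / A = 1.5 * 149000.0 / 61152
= 3.6548 MPa

3.6548 MPa


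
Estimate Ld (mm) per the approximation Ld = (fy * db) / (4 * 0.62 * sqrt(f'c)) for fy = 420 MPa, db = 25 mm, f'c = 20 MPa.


Ld = (fy * db) / (4 * 0.62 * sqrt(f'c))
= (420 * 25) / (4 * 0.62 * sqrt(20))
= 10500 / 11.0909
= 946.72 mm

946.72 mm


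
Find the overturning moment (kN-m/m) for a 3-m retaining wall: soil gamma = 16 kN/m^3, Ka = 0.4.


Pa = 0.5 * Ka * gamma * H^2
= 0.5 * 0.4 * 16 * 3^2
= 28.8 kN/m
Arm = H / 3 = 3 / 3 = 1.0 m
Mo = Pa * arm = Pa * H / 3 = 28.8 * 3 / 3 = 28.8 kN-m/m

28.8 kN-m/m


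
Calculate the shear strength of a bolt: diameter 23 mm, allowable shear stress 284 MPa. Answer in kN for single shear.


A = pi * d^2 / 4 = pi * 23^2 / 4 = 415.4756 mm^2
V = f_v * A / 1000 = 284 * 415.4756 / 1000
= 117.9951 kN

117.9951 kN


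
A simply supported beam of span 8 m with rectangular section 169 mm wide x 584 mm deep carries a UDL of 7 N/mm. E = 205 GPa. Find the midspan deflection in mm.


I = 169 * 584^3 / 12 = 2805071914.67 mm^4
L = 8000.0 mm, w = 7 N/mm, E = 205000.0 MPa
delta = 5 * w * L^4 / (384 * E * I)
= 5 * 7 * 8000.0^4 / (384 * 205000.0 * 2805071914.67)
= 0.6492 mm

0.6492 mm


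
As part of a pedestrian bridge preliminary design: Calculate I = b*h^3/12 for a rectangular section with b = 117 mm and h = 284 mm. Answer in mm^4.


I = b * h^3 / 12
= 117 * 284^3 / 12
= 117 * 22906304 / 12
= 223336464.0 mm^4

223336464.0 mm^4


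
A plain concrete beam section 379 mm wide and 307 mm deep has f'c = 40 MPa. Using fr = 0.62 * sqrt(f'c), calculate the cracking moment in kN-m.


fr = 0.62 * sqrt(40) = 0.62 * 6.3246 = 3.9212 MPa
I = 379 * 307^3 / 12 = 913846158.08 mm^4
y_t = 153.5 mm
M_cr = fr * I / y_t = 3.9212 * 913846158.08 / 153.5 N-mm
= 23.3446 kN-m

23.3446 kN-m


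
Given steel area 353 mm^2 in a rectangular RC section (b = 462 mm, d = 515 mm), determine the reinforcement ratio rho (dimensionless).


rho = As / (b * d)
= 353 / (462 * 515)
= 353 / 237930
= 0.001484 (dimensionless)

0.001484 (dimensionless)


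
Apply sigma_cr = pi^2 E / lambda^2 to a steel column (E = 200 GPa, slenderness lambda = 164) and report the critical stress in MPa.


sigma_cr = pi^2 * E / lambda^2
= 9.8696 * 200000.0 / 164^2
= 9.8696 * 200000.0 / 26896
= 73.3909 MPa

73.3909 MPa


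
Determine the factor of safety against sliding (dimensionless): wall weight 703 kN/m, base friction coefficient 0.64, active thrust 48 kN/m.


Resisting force = mu * W = 0.64 * 703 = 449.92 kN/m
FOS = Resisting / Driving = 449.92 / 48
= 9.3733 (dimensionless)

9.3733 (dimensionless)


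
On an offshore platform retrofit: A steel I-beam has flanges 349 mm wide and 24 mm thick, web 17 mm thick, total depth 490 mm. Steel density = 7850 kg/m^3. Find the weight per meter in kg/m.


A_flanges = 2 * 349 * 24 = 16752 mm^2
A_web = (490 - 2 * 24) * 17 = 7514 mm^2
A_total = 16752 + 7514 = 24266 mm^2 = 0.024266 m^2
Weight = rho * A = 7850 * 0.024266 = 190.4881 kg/m

190.4881 kg/m


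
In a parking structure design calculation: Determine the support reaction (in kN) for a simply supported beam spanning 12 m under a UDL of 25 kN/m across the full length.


Total load = w * L = 25 * 12 = 300 kN
By symmetry, each reaction R = total / 2 = 300 / 2 = 150.0 kN

150.0 kN


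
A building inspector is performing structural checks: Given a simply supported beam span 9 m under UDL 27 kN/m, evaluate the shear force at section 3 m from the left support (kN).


R_A = w * L / 2 = 27 * 9 / 2 = 121.5 kN
V(x) = R_A - w * x = 121.5 - 27 * 3
= 40.5 kN

40.5 kN


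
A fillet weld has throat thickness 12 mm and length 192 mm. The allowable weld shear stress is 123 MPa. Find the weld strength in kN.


Strength = throat * length * allowable stress
= 12 * 192 * 123 N
= 283392 N
= 283.39 kN

283.39 kN


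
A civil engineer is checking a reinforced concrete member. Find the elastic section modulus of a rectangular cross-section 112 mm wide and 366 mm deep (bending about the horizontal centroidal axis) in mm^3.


S = b * h^2 / 6
= 112 * 366^2 / 6
= 112 * 133956 / 6
= 2500512.0 mm^3

2500512.0 mm^3


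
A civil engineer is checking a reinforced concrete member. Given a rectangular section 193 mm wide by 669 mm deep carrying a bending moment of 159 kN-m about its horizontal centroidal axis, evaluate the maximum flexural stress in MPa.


I = b * h^3 / 12 = 193 * 669^3 / 12 = 4815644469.75 mm^4
y = h / 2 = 669 / 2 = 334.5 mm
M = 159 kN-m = 159000000.0 N-mm
sigma = M * y / I = 159000000.0 * 334.5 / 4815644469.75
= 11.04 MPa

11.04 MPa


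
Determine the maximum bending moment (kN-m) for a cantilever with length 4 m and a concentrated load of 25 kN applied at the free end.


For a cantilever with a point load at the free end:
M_max = P * L = 25 * 4 = 100 kN-m

100 kN-m


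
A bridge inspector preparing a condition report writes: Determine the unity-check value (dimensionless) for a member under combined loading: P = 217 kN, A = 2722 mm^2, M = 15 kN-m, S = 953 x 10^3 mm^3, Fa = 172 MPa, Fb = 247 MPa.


f_a = P / A = 217000.0 / 2722 = 79.7208 MPa
f_b = M / S = 15000000.0 / 953000.0 = 15.7398 MPa
Ratio = f_a / Fa + f_b / Fb
= 79.7208 / 172 + 15.7398 / 247
= 0.5272 (dimensionless)

0.5272 (dimensionless)


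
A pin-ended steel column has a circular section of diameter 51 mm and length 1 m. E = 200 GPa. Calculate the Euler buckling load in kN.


I = pi * d^4 / 64 = 332086.03 mm^4
L = 1000.0 mm
P_cr = pi^2 * E * I / L^2
= 9.8696 * 200000.0 * 332086.03 / 1000.0^2
= 655511.54 N = 655.5115 kN

655.5115 kN


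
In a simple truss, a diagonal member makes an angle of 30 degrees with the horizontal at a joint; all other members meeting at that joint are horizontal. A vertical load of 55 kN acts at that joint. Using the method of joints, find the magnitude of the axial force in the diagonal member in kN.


At the joint, only the diagonal has a vertical component, so vertical equilibrium gives:
F * sin(30) = 55
F = 55 / sin(30)
= 55 / 0.5
= 110.0 kN

110.0 kN


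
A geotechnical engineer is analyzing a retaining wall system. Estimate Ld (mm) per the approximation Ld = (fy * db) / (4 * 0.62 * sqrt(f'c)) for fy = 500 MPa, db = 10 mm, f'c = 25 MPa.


Ld = (fy * db) / (4 * 0.62 * sqrt(f'c))
= (500 * 10) / (4 * 0.62 * sqrt(25))
= 5000 / 12.4
= 403.23 mm

403.23 mm


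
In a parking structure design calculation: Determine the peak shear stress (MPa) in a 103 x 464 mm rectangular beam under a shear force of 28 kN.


A = b * h = 103 * 464 = 47792 mm^2
V = 28 kN = 28000.0 N
tau_max = 1.5 * V / A = 1.5 * 28000.0 / 47792
= 0.8788 MPa

0.8788 MPa


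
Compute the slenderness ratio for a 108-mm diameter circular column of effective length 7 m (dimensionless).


Radius of gyration r = d / 4 = 108 / 4 = 27.0 mm
L_eff = 7000.0 mm
Slenderness ratio = L / r = 7000.0 / 27.0 = 259.26 (dimensionless)

259.26 (dimensionless)


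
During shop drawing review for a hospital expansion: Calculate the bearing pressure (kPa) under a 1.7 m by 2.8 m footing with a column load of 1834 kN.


A = 1.7 * 2.8 = 4.76 m^2
q = P / A = 1834 / 4.76
= 385.2941 kPa

385.2941 kPa


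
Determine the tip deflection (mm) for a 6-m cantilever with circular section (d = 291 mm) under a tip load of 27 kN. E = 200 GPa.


I = pi * d^4 / 64 = pi * 291^4 / 64 = 351999344.44 mm^4
L = 6000.0 mm, P = 27000.0 N, E = 200000.0 MPa
delta = P * L^3 / (3 * E * I)
= 27000.0 * 6000.0^3 / (3 * 200000.0 * 351999344.44)
= 27.6137 mm

27.6137 mm


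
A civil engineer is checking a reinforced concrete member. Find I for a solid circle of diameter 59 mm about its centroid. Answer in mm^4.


r = d / 2 = 59 / 2 = 29.5 mm
I = pi * r^4 / 4 = pi * 29.5^4 / 4
= 594809.57 mm^4

594809.57 mm^4


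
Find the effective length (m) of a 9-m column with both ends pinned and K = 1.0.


L_eff = K * L
= 1.0 * 9
= 9.0 m

9.0 m


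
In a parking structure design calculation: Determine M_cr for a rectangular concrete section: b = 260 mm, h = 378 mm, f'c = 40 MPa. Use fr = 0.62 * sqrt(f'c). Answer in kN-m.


fr = 0.62 * sqrt(40) = 0.62 * 6.3246 = 3.9212 MPa
I = 260 * 378^3 / 12 = 1170219960.0 mm^4
y_t = 189.0 mm
M_cr = fr * I / y_t = 3.9212 * 1170219960.0 / 189.0 N-mm
= 24.2788 kN-m

24.2788 kN-m


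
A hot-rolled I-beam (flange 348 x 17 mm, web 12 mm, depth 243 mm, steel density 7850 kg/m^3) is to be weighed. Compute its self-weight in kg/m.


A_flanges = 2 * 348 * 17 = 11832 mm^2
A_web = (243 - 2 * 17) * 12 = 2508 mm^2
A_total = 11832 + 2508 = 14340 mm^2 = 0.014340 m^2
Weight = rho * A = 7850 * 0.014340 = 112.569 kg/m

112.569 kg/m


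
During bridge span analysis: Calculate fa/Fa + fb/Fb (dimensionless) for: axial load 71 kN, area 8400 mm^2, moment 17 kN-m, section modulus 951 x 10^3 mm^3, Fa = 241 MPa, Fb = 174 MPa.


f_a = P / A = 71000.0 / 8400 = 8.4524 MPa
f_b = M / S = 17000000.0 / 951000.0 = 17.8759 MPa
Ratio = f_a / Fa + f_b / Fb
= 8.4524 / 241 + 17.8759 / 174
= 0.1378 (dimensionless)

0.1378 (dimensionless)


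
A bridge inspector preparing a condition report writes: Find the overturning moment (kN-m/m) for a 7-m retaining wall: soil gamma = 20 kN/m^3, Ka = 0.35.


Pa = 0.5 * Ka * gamma * H^2
= 0.5 * 0.35 * 20 * 7^2
= 171.5 kN/m
Arm = H / 3 = 7 / 3 = 2.3333 m
Mo = Pa * arm = Pa * H / 3 = 171.5 * 7 / 3 = 400.1667 kN-m/m

400.1667 kN-m/m


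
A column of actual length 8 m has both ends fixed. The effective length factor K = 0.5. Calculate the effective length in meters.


L_eff = K * L
= 0.5 * 8
= 4.0 m

4.0 m


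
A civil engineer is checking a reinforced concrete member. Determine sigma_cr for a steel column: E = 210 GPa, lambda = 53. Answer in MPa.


sigma_cr = pi^2 * E / lambda^2
= 9.8696 * 210000.0 / 53^2
= 9.8696 * 210000.0 / 2809
= 737.8487 MPa

737.8487 MPa


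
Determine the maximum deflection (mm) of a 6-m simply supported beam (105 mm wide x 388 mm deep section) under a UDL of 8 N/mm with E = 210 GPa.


I = 105 * 388^3 / 12 = 511096880.0 mm^4
L = 6000.0 mm, w = 8 N/mm, E = 210000.0 MPa
delta = 5 * w * L^4 / (384 * E * I)
= 5 * 8 * 6000.0^4 / (384 * 210000.0 * 511096880.0)
= 1.2578 mm

1.2578 mm


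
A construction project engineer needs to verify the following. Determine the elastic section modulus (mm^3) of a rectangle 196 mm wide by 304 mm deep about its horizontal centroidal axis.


S = b * h^2 / 6
= 196 * 304^2 / 6
= 196 * 92416 / 6
= 3018922.67 mm^3

3018922.67 mm^3


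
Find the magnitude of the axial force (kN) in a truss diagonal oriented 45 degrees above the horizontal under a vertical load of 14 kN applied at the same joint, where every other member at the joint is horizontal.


At the joint, only the diagonal has a vertical component, so vertical equilibrium gives:
F * sin(45) = 14
F = 14 / sin(45)
= 14 / 0.707107
= 19.8 kN

19.8 kN


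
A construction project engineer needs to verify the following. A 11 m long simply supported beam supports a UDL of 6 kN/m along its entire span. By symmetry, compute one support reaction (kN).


Total load = w * L = 6 * 11 = 66 kN
By symmetry, each reaction R = total / 2 = 66 / 2 = 33.0 kN

33.0 kN


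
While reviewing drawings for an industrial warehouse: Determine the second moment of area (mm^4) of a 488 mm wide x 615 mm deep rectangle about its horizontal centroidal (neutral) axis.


I = b * h^3 / 12
= 488 * 615^3 / 12
= 488 * 232608375 / 12
= 9459407250.0 mm^4

9459407250.0 mm^4


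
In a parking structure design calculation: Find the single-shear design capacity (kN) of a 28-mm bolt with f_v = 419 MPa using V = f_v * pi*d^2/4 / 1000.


A = pi * d^2 / 4 = pi * 28^2 / 4 = 615.7522 mm^2
V = f_v * A / 1000 = 419 * 615.7522 / 1000
= 258.0002 kN

258.0002 kN


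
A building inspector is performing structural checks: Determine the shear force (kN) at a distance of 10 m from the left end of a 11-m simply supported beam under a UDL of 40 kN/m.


R_A = w * L / 2 = 40 * 11 / 2 = 220.0 kN
V(x) = R_A - w * x = 220.0 - 40 * 10
= -180.0 kN

-180.0 kN


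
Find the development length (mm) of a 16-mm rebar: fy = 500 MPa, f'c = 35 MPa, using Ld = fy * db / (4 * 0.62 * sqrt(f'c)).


Ld = (fy * db) / (4 * 0.62 * sqrt(f'c))
= (500 * 16) / (4 * 0.62 * sqrt(35))
= 8000 / 14.6719
= 545.26 mm

545.26 mm


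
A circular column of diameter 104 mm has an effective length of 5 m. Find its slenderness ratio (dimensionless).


Radius of gyration r = d / 4 = 104 / 4 = 26.0 mm
L_eff = 5000.0 mm
Slenderness ratio = L / r = 5000.0 / 26.0 = 192.31 (dimensionless)

192.31 (dimensionless)


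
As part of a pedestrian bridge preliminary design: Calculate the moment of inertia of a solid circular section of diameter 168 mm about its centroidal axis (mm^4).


r = d / 2 = 168 / 2 = 84.0 mm
I = pi * r^4 / 4 = pi * 84.0^4 / 4
= 39102725.18 mm^4

39102725.18 mm^4


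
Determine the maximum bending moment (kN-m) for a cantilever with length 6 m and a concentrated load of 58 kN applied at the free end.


For a cantilever with a point load at the free end:
M_max = P * L = 58 * 6 = 348 kN-m

348 kN-m


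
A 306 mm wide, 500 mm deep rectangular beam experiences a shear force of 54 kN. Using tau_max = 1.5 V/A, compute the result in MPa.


A = b * h = 306 * 500 = 153000 mm^2
V = 54 kN = 54000.0 N
tau_max = 1.5 * V / A = 1.5 * 54000.0 / 153000
= 0.5294 MPa

0.5294 MPa


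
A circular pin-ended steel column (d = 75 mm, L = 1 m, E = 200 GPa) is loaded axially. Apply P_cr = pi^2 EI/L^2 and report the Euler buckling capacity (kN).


I = pi * d^4 / 64 = 1553155.55 mm^4
L = 1000.0 mm
P_cr = pi^2 * E * I / L^2
= 9.8696 * 200000.0 * 1553155.55 / 1000.0^2
= 3065806.17 N = 3065.8062 kN

3065.8062 kN


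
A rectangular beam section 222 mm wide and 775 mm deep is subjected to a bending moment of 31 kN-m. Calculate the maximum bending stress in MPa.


I = b * h^3 / 12 = 222 * 775^3 / 12 = 8611460937.5 mm^4
y = h / 2 = 775 / 2 = 387.5 mm
M = 31 kN-m = 31000000.0 N-mm
sigma = M * y / I = 31000000.0 * 387.5 / 8611460937.5
= 1.39 MPa

1.39 MPa


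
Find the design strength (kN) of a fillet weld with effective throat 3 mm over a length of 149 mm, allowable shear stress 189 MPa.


Strength = throat * length * allowable stress
= 3 * 149 * 189 N
= 84483 N
= 84.48 kN

84.48 kN


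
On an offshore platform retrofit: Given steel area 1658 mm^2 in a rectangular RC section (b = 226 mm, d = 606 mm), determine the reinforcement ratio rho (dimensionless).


rho = As / (b * d)
= 1658 / (226 * 606)
= 1658 / 136956
= 0.012106 (dimensionless)

0.012106 (dimensionless)


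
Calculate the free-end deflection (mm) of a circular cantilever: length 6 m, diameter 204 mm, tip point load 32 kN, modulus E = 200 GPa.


I = pi * d^4 / 64 = pi * 204^4 / 64 = 85014023.05 mm^4
L = 6000.0 mm, P = 32000.0 N, E = 200000.0 MPa
delta = P * L^3 / (3 * E * I)
= 32000.0 * 6000.0^3 / (3 * 200000.0 * 85014023.05)
= 135.5071 mm

135.5071 mm


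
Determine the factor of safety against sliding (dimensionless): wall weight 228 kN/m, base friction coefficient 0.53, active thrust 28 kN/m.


Resisting force = mu * W = 0.53 * 228 = 120.84 kN/m
FOS = Resisting / Driving = 120.84 / 28
= 4.3157 (dimensionless)

4.3157 (dimensionless)


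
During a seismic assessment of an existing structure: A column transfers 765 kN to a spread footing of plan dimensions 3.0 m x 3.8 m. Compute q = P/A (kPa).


A = 3.0 * 3.8 = 11.4 m^2
q = P / A = 765 / 11.4
= 67.1053 kPa

67.1053 kPa


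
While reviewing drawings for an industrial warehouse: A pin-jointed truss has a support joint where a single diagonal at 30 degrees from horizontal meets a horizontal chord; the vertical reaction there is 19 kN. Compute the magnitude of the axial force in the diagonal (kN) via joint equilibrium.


At the joint, only the diagonal has a vertical component, so vertical equilibrium gives:
F * sin(30) = 19
F = 19 / sin(30)
= 19 / 0.5
= 38.0 kN

38.0 kN


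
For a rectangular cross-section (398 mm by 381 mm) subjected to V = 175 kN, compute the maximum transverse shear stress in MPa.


A = b * h = 398 * 381 = 151638 mm^2
V = 175 kN = 175000.0 N
tau_max = 1.5 * V / A = 1.5 * 175000.0 / 151638
= 1.7311 MPa

1.7311 MPa


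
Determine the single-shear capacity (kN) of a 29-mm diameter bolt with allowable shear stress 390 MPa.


A = pi * d^2 / 4 = pi * 29^2 / 4 = 660.5199 mm^2
V = f_v * A / 1000 = 390 * 660.5199 / 1000
= 257.6027 kN

257.6027 kN


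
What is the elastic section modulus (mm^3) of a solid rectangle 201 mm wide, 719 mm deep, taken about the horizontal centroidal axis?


S = b * h^2 / 6
= 201 * 719^2 / 6
= 201 * 516961 / 6
= 17318193.5 mm^3

17318193.5 mm^3


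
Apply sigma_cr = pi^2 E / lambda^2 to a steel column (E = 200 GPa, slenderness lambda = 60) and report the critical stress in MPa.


sigma_cr = pi^2 * E / lambda^2
= 9.8696 * 200000.0 / 60^2
= 9.8696 * 200000.0 / 3600
= 548.3114 MPa

548.3114 MPa


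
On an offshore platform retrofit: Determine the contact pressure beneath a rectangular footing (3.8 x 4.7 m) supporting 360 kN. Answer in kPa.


A = 3.8 * 4.7 = 17.86 m^2
q = P / A = 360 / 17.86
= 20.1568 kPa

20.1568 kPa


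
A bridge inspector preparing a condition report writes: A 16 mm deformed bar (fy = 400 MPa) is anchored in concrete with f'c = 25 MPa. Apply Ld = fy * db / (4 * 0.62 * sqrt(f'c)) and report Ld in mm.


Ld = (fy * db) / (4 * 0.62 * sqrt(f'c))
= (400 * 16) / (4 * 0.62 * sqrt(25))
= 6400 / 12.4
= 516.13 mm

516.13 mm


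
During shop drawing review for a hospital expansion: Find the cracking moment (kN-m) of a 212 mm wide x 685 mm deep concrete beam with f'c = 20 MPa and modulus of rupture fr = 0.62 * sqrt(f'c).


fr = 0.62 * sqrt(20) = 0.62 * 4.4721 = 2.7727 MPa
I = 212 * 685^3 / 12 = 5678404541.67 mm^4
y_t = 342.5 mm
M_cr = fr * I / y_t = 2.7727 * 5678404541.67 / 342.5 N-mm
= 45.9698 kN-m

45.9698 kN-m


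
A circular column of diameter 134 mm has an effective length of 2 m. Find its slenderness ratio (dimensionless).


Radius of gyration r = d / 4 = 134 / 4 = 33.5 mm
L_eff = 2000.0 mm
Slenderness ratio = L / r = 2000.0 / 33.5 = 59.7 (dimensionless)

59.7 (dimensionless)


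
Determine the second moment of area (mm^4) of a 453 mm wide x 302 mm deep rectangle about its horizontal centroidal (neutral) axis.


I = b * h^3 / 12
= 453 * 302^3 / 12
= 453 * 27543608 / 12
= 1039771202.0 mm^4

1039771202.0 mm^4


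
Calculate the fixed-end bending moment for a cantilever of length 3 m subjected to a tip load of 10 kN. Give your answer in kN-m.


For a cantilever with a point load at the free end:
M_max = P * L = 10 * 3 = 30 kN-m

30 kN-m


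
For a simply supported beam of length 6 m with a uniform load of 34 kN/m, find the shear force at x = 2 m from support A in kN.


R_A = w * L / 2 = 34 * 6 / 2 = 102.0 kN
V(x) = R_A - w * x = 102.0 - 34 * 2
= 34.0 kN

34.0 kN


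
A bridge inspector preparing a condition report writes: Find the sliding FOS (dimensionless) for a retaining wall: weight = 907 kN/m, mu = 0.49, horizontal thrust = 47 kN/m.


Resisting force = mu * W = 0.49 * 907 = 444.43 kN/m
FOS = Resisting / Driving = 444.43 / 47
= 9.456 (dimensionless)

9.456 (dimensionless)


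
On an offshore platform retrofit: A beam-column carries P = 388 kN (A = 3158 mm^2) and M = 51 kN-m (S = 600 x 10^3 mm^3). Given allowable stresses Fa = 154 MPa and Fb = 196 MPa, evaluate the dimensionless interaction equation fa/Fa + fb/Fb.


f_a = P / A = 388000.0 / 3158 = 122.8626 MPa
f_b = M / S = 51000000.0 / 600000.0 = 85.0 MPa
Ratio = f_a / Fa + f_b / Fb
= 122.8626 / 154 + 85.0 / 196
= 1.2315 (dimensionless)

1.2315 (dimensionless)


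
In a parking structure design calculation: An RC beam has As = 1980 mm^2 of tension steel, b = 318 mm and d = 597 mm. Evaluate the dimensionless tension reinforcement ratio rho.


rho = As / (b * d)
= 1980 / (318 * 597)
= 1980 / 189846
= 0.01043 (dimensionless)

0.01043 (dimensionless)


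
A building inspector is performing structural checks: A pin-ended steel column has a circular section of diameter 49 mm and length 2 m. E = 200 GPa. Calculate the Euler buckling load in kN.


I = pi * d^4 / 64 = 282979.01 mm^4
L = 2000.0 mm
P_cr = pi^2 * E * I / L^2
= 9.8696 * 200000.0 * 282979.01 / 2000.0^2
= 139644.54 N = 139.6445 kN

139.6445 kN


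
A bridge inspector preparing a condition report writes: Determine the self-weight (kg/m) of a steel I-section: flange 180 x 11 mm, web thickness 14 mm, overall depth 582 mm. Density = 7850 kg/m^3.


A_flanges = 2 * 180 * 11 = 3960 mm^2
A_web = (582 - 2 * 11) * 14 = 7840 mm^2
A_total = 3960 + 7840 = 11800 mm^2 = 0.011800 m^2
Weight = rho * A = 7850 * 0.011800 = 92.63 kg/m

92.63 kg/m


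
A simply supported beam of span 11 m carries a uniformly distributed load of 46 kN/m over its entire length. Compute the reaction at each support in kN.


Total load = w * L = 46 * 11 = 506 kN
By symmetry, each reaction R = total / 2 = 506 / 2 = 253.0 kN

253.0 kN


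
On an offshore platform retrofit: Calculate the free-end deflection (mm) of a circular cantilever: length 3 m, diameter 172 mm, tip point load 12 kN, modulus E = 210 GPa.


I = pi * d^4 / 64 = pi * 172^4 / 64 = 42961920.42 mm^4
L = 3000.0 mm, P = 12000.0 N, E = 210000.0 MPa
delta = P * L^3 / (3 * E * I)
= 12000.0 * 3000.0^3 / (3 * 210000.0 * 42961920.42)
= 11.9707 mm

11.9707 mm


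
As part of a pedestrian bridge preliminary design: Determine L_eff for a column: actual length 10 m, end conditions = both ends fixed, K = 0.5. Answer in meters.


L_eff = K * L
= 0.5 * 10
= 5.0 m

5.0 m


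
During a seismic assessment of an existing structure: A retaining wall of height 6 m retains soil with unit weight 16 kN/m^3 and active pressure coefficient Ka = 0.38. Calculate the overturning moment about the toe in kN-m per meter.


Pa = 0.5 * Ka * gamma * H^2
= 0.5 * 0.38 * 16 * 6^2
= 109.44 kN/m
Arm = H / 3 = 6 / 3 = 2.0 m
Mo = Pa * arm = Pa * H / 3 = 109.44 * 6 / 3 = 218.88 kN-m/m

218.88 kN-m/m


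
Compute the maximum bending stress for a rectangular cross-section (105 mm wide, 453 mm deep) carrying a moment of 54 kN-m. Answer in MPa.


I = b * h^3 / 12 = 105 * 453^3 / 12 = 813397173.75 mm^4
y = h / 2 = 453 / 2 = 226.5 mm
M = 54 kN-m = 54000000.0 N-mm
sigma = M * y / I = 54000000.0 * 226.5 / 813397173.75
= 15.04 MPa

15.04 MPa


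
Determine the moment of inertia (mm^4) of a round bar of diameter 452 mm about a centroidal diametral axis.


r = d / 2 = 452 / 2 = 226.0 mm
I = pi * r^4 / 4 = pi * 226.0^4 / 4
= 2048913566.02 mm^4

2048913566.02 mm^4


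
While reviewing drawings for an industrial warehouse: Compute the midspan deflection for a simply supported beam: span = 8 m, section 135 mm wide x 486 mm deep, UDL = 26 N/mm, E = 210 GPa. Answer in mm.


I = 135 * 486^3 / 12 = 1291401630.0 mm^4
L = 8000.0 mm, w = 26 N/mm, E = 210000.0 MPa
delta = 5 * w * L^4 / (384 * E * I)
= 5 * 26 * 8000.0^4 / (384 * 210000.0 * 1291401630.0)
= 5.1132 mm

5.1132 mm


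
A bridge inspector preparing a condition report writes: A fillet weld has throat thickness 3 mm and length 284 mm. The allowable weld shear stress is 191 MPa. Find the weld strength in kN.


Strength = throat * length * allowable stress
= 3 * 284 * 191 N
= 162732 N
= 162.73 kN

162.73 kN


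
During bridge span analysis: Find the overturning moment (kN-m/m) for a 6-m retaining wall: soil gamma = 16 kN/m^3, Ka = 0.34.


Pa = 0.5 * Ka * gamma * H^2
= 0.5 * 0.34 * 16 * 6^2
= 97.92 kN/m
Arm = H / 3 = 6 / 3 = 2.0 m
Mo = Pa * arm = Pa * H / 3 = 97.92 * 6 / 3 = 195.84 kN-m/m

195.84 kN-m/m


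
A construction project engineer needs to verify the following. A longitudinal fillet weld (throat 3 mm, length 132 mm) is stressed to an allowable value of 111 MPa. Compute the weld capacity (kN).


Strength = throat * length * allowable stress
= 3 * 132 * 111 N
= 43956 N
= 43.96 kN

43.96 kN


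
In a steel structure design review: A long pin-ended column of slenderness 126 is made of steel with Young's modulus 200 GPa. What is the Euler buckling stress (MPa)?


sigma_cr = pi^2 * E / lambda^2
= 9.8696 * 200000.0 / 126^2
= 9.8696 * 200000.0 / 15876
= 124.3336 MPa

124.3336 MPa


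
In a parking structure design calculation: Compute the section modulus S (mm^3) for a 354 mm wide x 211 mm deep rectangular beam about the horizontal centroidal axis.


S = b * h^2 / 6
= 354 * 211^2 / 6
= 354 * 44521 / 6
= 2626739.0 mm^3

2626739.0 mm^3


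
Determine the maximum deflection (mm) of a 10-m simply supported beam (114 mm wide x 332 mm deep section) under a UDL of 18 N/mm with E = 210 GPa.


I = 114 * 332^3 / 12 = 347646496.0 mm^4
L = 10000.0 mm, w = 18 N/mm, E = 210000.0 MPa
delta = 5 * w * L^4 / (384 * E * I)
= 5 * 18 * 10000.0^4 / (384 * 210000.0 * 347646496.0)
= 32.1036 mm

32.1036 mm


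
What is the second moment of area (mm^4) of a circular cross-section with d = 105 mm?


r = d / 2 = 105 / 2 = 52.5 mm
I = pi * r^4 / 4 = pi * 52.5^4 / 4
= 5966602.35 mm^4

5966602.35 mm^4


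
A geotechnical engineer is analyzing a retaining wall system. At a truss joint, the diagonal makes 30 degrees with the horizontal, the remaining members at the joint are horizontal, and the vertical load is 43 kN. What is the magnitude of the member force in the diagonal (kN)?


At the joint, only the diagonal has a vertical component, so vertical equilibrium gives:
F * sin(30) = 43
F = 43 / sin(30)
= 43 / 0.5
= 86.0 kN

86.0 kN


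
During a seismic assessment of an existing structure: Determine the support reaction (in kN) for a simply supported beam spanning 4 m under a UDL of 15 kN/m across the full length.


Total load = w * L = 15 * 4 = 60 kN
By symmetry, each reaction R = total / 2 = 60 / 2 = 30.0 kN

30.0 kN


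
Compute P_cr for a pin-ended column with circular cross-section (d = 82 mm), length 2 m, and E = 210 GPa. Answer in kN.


I = pi * d^4 / 64 = 2219347.5 mm^4
L = 2000.0 mm
P_cr = pi^2 * E * I / L^2
= 9.8696 * 210000.0 * 2219347.5 / 2000.0^2
= 1149964.3 N = 1149.9643 kN

1149.9643 kN


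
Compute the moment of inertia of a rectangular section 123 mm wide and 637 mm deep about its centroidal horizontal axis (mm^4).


I = b * h^3 / 12
= 123 * 637^3 / 12
= 123 * 258474853 / 12
= 2649367243.25 mm^4

2649367243.25 mm^4


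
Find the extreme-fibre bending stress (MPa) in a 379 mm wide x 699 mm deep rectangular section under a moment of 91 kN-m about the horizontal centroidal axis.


I = b * h^3 / 12 = 379 * 699^3 / 12 = 10786722126.75 mm^4
y = h / 2 = 699 / 2 = 349.5 mm
M = 91 kN-m = 91000000.0 N-mm
sigma = M * y / I = 91000000.0 * 349.5 / 10786722126.75
= 2.95 MPa

2.95 MPa


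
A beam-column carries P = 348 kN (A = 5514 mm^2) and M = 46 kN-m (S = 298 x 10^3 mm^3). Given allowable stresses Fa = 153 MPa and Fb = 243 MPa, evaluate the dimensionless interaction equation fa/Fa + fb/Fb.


f_a = P / A = 348000.0 / 5514 = 63.1121 MPa
f_b = M / S = 46000000.0 / 298000.0 = 154.3624 MPa
Ratio = f_a / Fa + f_b / Fb
= 63.1121 / 153 + 154.3624 / 243
= 1.0477 (dimensionless)

1.0477 (dimensionless)
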